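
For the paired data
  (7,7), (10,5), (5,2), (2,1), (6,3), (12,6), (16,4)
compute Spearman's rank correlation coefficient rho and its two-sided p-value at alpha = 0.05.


Step 1: Rank x and y separately (midranks; no ties here).
rank(x): 7->4, 10->5, 5->2, 2->1, 6->3, 12->6, 16->7
rank(y): 7->7, 5->5, 2->2, 1->1, 3->3, 6->6, 4->4
Step 2: d_i = R_x(i) - R_y(i); compute d_i^2.
  (4-7)^2=9, (5-5)^2=0, (2-2)^2=0, (1-1)^2=0, (3-3)^2=0, (6-6)^2=0, (7-4)^2=9
sum(d^2) = 18.
Step 3: rho = 1 - 6*18 / (7*(7^2 - 1)) = 1 - 108/336 = 0.678571.
Step 4: Under H0, t = rho * sqrt((n-2)/(1-rho^2)) = 2.0657 ~ t(5).
Step 5: Two-sided p-value from the t-distribution with 5 df = 0.093750.
Step 6: alpha = 0.05. fail to reject H0.

rho = 0.6786, p = 0.093750, fail to reject H0 at alpha = 0.05.


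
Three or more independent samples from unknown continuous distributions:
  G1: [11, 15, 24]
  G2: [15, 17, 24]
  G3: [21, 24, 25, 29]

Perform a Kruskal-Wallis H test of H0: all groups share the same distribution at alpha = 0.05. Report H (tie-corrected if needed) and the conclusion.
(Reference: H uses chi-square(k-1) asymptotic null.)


Step 1: Combine all N = 10 observations and assign midranks.
sorted (value, group, rank): (11,G1,1), (15,G1,2.5), (15,G2,2.5), (17,G2,4), (21,G3,5), (24,G1,7), (24,G2,7), (24,G3,7), (25,G3,9), (29,G3,10)
Step 2: Sum ranks within each group.
R_1 = 10.5 (n_1 = 3)
R_2 = 13.5 (n_2 = 3)
R_3 = 31 (n_3 = 4)
Step 3: H = 12/(N(N+1)) * sum(R_i^2/n_i) - 3(N+1)
     = 12/(10*11) * (10.5^2/3 + 13.5^2/3 + 31^2/4) - 3*11
     = 0.109091 * 337.75 - 33
     = 3.845455.
Step 4: Ties present; correction factor C = 1 - 30/(10^3 - 10) = 0.969697. Corrected H = 3.845455 / 0.969697 = 3.965625.
Step 5: Under H0, H ~ chi^2(2); p-value = 0.137681.
Step 6: alpha = 0.05. fail to reject H0.

H = 3.9656, df = 2, p = 0.137681, fail to reject H0.


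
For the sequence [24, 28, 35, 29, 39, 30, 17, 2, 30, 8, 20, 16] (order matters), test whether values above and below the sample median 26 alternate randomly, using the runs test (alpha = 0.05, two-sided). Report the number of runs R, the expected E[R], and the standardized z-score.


Step 1: Compute median = 26; label A = above, B = below.
Labels in order: BAAAAABBABBB  (n_A = 6, n_B = 6)
Step 2: Count runs R = 5.
Step 3: Under H0 (random ordering), E[R] = 2*n_A*n_B/(n_A+n_B) + 1 = 2*6*6/12 + 1 = 7.0000.
        Var[R] = 2*n_A*n_B*(2*n_A*n_B - n_A - n_B) / ((n_A+n_B)^2 * (n_A+n_B-1)) = 4320/1584 = 2.7273.
        SD[R] = 1.6514.
Step 4: Continuity-corrected z = (R + 0.5 - E[R]) / SD[R] = (5 + 0.5 - 7.0000) / 1.6514 = -0.9083.
Step 5: Two-sided p-value via normal approximation = 2*(1 - Phi(|z|)) = 0.363722.
Step 6: alpha = 0.05. fail to reject H0.

R = 5, z = -0.9083, p = 0.363722, fail to reject H0.


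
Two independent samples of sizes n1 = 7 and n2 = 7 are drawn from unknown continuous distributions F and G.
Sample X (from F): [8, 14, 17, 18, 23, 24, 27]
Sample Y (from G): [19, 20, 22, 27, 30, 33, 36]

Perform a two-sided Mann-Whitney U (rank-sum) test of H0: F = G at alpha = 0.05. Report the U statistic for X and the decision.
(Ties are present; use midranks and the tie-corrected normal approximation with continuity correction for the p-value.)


Step 1: Combine and sort all 14 observations; assign midranks.
sorted (value, group): (8,X), (14,X), (17,X), (18,X), (19,Y), (20,Y), (22,Y), (23,X), (24,X), (27,X), (27,Y), (30,Y), (33,Y), (36,Y)
ranks: 8->1, 14->2, 17->3, 18->4, 19->5, 20->6, 22->7, 23->8, 24->9, 27->10.5, 27->10.5, 30->12, 33->13, 36->14
Step 2: Rank sum for X: R1 = 1 + 2 + 3 + 4 + 8 + 9 + 10.5 = 37.5.
Step 3: U_X = R1 - n1(n1+1)/2 = 37.5 - 7*8/2 = 37.5 - 28 = 9.5.
       U_Y = n1*n2 - U_X = 49 - 9.5 = 39.5.
Step 4: Ties are present, so use the tie-corrected normal approximation (with continuity correction) for the p-value.
Step 5: p-value = 0.063627; compare to alpha = 0.05. fail to reject H0.

U_X = 9.5, p = 0.063627, fail to reject H0 at alpha = 0.05.


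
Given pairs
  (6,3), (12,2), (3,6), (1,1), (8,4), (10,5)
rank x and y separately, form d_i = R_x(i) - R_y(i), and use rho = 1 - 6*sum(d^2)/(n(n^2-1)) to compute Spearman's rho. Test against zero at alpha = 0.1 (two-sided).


Step 1: Rank x and y separately (midranks; no ties here).
rank(x): 6->3, 12->6, 3->2, 1->1, 8->4, 10->5
rank(y): 3->3, 2->2, 6->6, 1->1, 4->4, 5->5
Step 2: d_i = R_x(i) - R_y(i); compute d_i^2.
  (3-3)^2=0, (6-2)^2=16, (2-6)^2=16, (1-1)^2=0, (4-4)^2=0, (5-5)^2=0
sum(d^2) = 32.
Step 3: rho = 1 - 6*32 / (6*(6^2 - 1)) = 1 - 192/210 = 0.085714.
Step 4: Under H0, t = rho * sqrt((n-2)/(1-rho^2)) = 0.1721 ~ t(4).
Step 5: Two-sided p-value from the t-distribution with 4 df = 0.871743.
Step 6: alpha = 0.1. fail to reject H0.

rho = 0.0857, p = 0.871743, fail to reject H0 at alpha = 0.1.


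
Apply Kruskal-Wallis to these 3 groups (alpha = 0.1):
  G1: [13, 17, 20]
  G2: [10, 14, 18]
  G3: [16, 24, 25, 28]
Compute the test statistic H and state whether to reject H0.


Step 1: Combine all N = 10 observations and assign midranks.
sorted (value, group, rank): (10,G2,1), (13,G1,2), (14,G2,3), (16,G3,4), (17,G1,5), (18,G2,6), (20,G1,7), (24,G3,8), (25,G3,9), (28,G3,10)
Step 2: Sum ranks within each group.
R_1 = 14 (n_1 = 3)
R_2 = 10 (n_2 = 3)
R_3 = 31 (n_3 = 4)
Step 3: H = 12/(N(N+1)) * sum(R_i^2/n_i) - 3(N+1)
     = 12/(10*11) * (14^2/3 + 10^2/3 + 31^2/4) - 3*11
     = 0.109091 * 338.917 - 33
     = 3.972727.
Step 4: No ties, so H is used without correction.
Step 5: Under H0, H ~ chi^2(2); p-value = 0.137193.
Step 6: alpha = 0.1. fail to reject H0.

H = 3.9727, df = 2, p = 0.137193, fail to reject H0.


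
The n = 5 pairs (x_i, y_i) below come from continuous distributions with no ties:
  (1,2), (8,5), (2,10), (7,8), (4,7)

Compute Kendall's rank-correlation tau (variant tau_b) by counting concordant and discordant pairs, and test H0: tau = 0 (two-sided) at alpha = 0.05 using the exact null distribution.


Step 1: Enumerate the 10 unordered pairs (i,j) with i<j and classify each by sign(x_j-x_i) * sign(y_j-y_i).
  (1,2):dx=+7,dy=+3->C; (1,3):dx=+1,dy=+8->C; (1,4):dx=+6,dy=+6->C; (1,5):dx=+3,dy=+5->C
  (2,3):dx=-6,dy=+5->D; (2,4):dx=-1,dy=+3->D; (2,5):dx=-4,dy=+2->D; (3,4):dx=+5,dy=-2->D
  (3,5):dx=+2,dy=-3->D; (4,5):dx=-3,dy=-1->C
Step 2: C = 5, D = 5, total pairs = 10.
Step 3: tau = (C - D)/(n(n-1)/2) = (5 - 5)/10 = 0.000000.
Step 4: Exact two-sided p-value (enumerate n! = 120 permutations of y under H0): p = 1.000000.
Step 5: alpha = 0.05. fail to reject H0.

tau_b = 0.0000 (C=5, D=5), p = 1.000000, fail to reject H0.


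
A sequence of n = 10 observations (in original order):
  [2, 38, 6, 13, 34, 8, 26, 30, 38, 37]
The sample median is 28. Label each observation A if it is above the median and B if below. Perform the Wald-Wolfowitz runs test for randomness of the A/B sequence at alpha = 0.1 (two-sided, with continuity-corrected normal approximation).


Step 1: Compute median = 28; label A = above, B = below.
Labels in order: BABBABBAAA  (n_A = 5, n_B = 5)
Step 2: Count runs R = 6.
Step 3: Under H0 (random ordering), E[R] = 2*n_A*n_B/(n_A+n_B) + 1 = 2*5*5/10 + 1 = 6.0000.
        Var[R] = 2*n_A*n_B*(2*n_A*n_B - n_A - n_B) / ((n_A+n_B)^2 * (n_A+n_B-1)) = 2000/900 = 2.2222.
        SD[R] = 1.4907.
Step 4: R = E[R], so z = 0 with no continuity correction.
Step 5: Two-sided p-value via normal approximation = 2*(1 - Phi(|z|)) = 1.000000.
Step 6: alpha = 0.1. fail to reject H0.

R = 6, z = 0.0000, p = 1.000000, fail to reject H0.


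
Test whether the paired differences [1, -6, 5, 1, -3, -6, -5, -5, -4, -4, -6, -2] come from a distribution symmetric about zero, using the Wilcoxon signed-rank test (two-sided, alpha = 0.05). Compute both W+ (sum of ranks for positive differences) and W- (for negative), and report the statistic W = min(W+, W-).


Step 1: Drop any zero differences (none here) and take |d_i|.
|d| = [1, 6, 5, 1, 3, 6, 5, 5, 4, 4, 6, 2]
Step 2: Midrank |d_i| (ties get averaged ranks).
ranks: |1|->1.5, |6|->11, |5|->8, |1|->1.5, |3|->4, |6|->11, |5|->8, |5|->8, |4|->5.5, |4|->5.5, |6|->11, |2|->3
Step 3: Attach original signs; sum ranks with positive sign and with negative sign.
W+ = 1.5 + 8 + 1.5 = 11
W- = 11 + 4 + 11 + 8 + 8 + 5.5 + 5.5 + 11 + 3 = 67
(Check: W+ + W- = 78 should equal n(n+1)/2 = 78.)
Step 4: Test statistic W = min(W+, W-) = 11.
Step 5: Ties in |d|, so use the tie-corrected normal approximation.
        E[W] = n(n+1)/4 = 12*13/4 = 39.
        Tie groups: |d|=1 (t=2), |d|=4 (t=2), |d|=5 (t=3), |d|=6 (t=3); sum(t^3 - t) = 60.
        Var[W] = n(n+1)(2n+1)/24 - sum(t^3-t)/48 = 3900/24 - 60/48 = 161.25.
        z = (W - E[W]) / sqrt(Var[W]) = (11 - 39) / 12.6984 = -2.2050.
        Two-sided p = 2*Phi(z) = 0.027454.
Step 6: alpha = 0.05. reject H0.

W+ = 11, W- = 67, W = min = 11, p = 0.027454, reject H0.


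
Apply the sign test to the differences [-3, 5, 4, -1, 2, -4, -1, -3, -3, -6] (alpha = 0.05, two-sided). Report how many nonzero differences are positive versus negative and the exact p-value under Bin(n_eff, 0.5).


Step 1: Discard zero differences. Original n = 10; n_eff = number of nonzero differences = 10.
Nonzero differences (with sign): -3, +5, +4, -1, +2, -4, -1, -3, -3, -6
Step 2: Count signs: positive = 3, negative = 7.
Step 3: Under H0: P(positive) = 0.5, so the number of positives S ~ Bin(10, 0.5).
Step 4: Two-sided exact p-value = sum of Bin(10,0.5) probabilities at or below the observed probability = 0.343750.
Step 5: alpha = 0.05. fail to reject H0.

n_eff = 10, pos = 3, neg = 7, p = 0.343750, fail to reject H0.


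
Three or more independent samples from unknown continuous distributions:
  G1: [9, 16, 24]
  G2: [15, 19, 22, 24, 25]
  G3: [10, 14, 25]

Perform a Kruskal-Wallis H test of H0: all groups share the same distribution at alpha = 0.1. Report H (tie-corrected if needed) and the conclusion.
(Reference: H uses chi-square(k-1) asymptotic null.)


Step 1: Combine all N = 11 observations and assign midranks.
sorted (value, group, rank): (9,G1,1), (10,G3,2), (14,G3,3), (15,G2,4), (16,G1,5), (19,G2,6), (22,G2,7), (24,G1,8.5), (24,G2,8.5), (25,G2,10.5), (25,G3,10.5)
Step 2: Sum ranks within each group.
R_1 = 14.5 (n_1 = 3)
R_2 = 36 (n_2 = 5)
R_3 = 15.5 (n_3 = 3)
Step 3: H = 12/(N(N+1)) * sum(R_i^2/n_i) - 3(N+1)
     = 12/(11*12) * (14.5^2/3 + 36^2/5 + 15.5^2/3) - 3*12
     = 0.090909 * 409.367 - 36
     = 1.215152.
Step 4: Ties present; correction factor C = 1 - 12/(11^3 - 11) = 0.990909. Corrected H = 1.215152 / 0.990909 = 1.226300.
Step 5: Under H0, H ~ chi^2(2); p-value = 0.541642.
Step 6: alpha = 0.1. fail to reject H0.

H = 1.2263, df = 2, p = 0.541642, fail to reject H0.


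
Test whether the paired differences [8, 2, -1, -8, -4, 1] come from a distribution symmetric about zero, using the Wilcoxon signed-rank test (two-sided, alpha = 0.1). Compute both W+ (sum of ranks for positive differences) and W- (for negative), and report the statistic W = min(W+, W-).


Step 1: Drop any zero differences (none here) and take |d_i|.
|d| = [8, 2, 1, 8, 4, 1]
Step 2: Midrank |d_i| (ties get averaged ranks).
ranks: |8|->5.5, |2|->3, |1|->1.5, |8|->5.5, |4|->4, |1|->1.5
Step 3: Attach original signs; sum ranks with positive sign and with negative sign.
W+ = 5.5 + 3 + 1.5 = 10
W- = 1.5 + 5.5 + 4 = 11
(Check: W+ + W- = 21 should equal n(n+1)/2 = 21.)
Step 4: Test statistic W = min(W+, W-) = 10.
Step 5: Ties in |d|, so use the tie-corrected normal approximation.
        E[W] = n(n+1)/4 = 6*7/4 = 10.5.
        Tie groups: |d|=1 (t=2), |d|=8 (t=2); sum(t^3 - t) = 12.
        Var[W] = n(n+1)(2n+1)/24 - sum(t^3-t)/48 = 546/24 - 12/48 = 22.5.
        z = (W - E[W]) / sqrt(Var[W]) = (10 - 10.5) / 4.7434 = -0.1054.
        Two-sided p = 2*Phi(z) = 0.916051.
Step 6: alpha = 0.1. fail to reject H0.

W+ = 10, W- = 11, W = min = 10, p = 0.916051, fail to reject H0.


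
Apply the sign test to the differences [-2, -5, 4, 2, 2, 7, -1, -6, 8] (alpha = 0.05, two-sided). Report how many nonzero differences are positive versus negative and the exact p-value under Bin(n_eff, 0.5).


Step 1: Discard zero differences. Original n = 9; n_eff = number of nonzero differences = 9.
Nonzero differences (with sign): -2, -5, +4, +2, +2, +7, -1, -6, +8
Step 2: Count signs: positive = 5, negative = 4.
Step 3: Under H0: P(positive) = 0.5, so the number of positives S ~ Bin(9, 0.5).
Step 4: Two-sided exact p-value = sum of Bin(9,0.5) probabilities at or below the observed probability = 1.000000.
Step 5: alpha = 0.05. fail to reject H0.

n_eff = 9, pos = 5, neg = 4, p = 1.000000, fail to reject H0.


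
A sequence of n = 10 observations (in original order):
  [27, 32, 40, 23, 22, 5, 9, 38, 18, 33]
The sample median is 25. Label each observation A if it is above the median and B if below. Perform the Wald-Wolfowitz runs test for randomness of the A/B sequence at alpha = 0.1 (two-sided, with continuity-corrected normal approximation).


Step 1: Compute median = 25; label A = above, B = below.
Labels in order: AAABBBBABA  (n_A = 5, n_B = 5)
Step 2: Count runs R = 5.
Step 3: Under H0 (random ordering), E[R] = 2*n_A*n_B/(n_A+n_B) + 1 = 2*5*5/10 + 1 = 6.0000.
        Var[R] = 2*n_A*n_B*(2*n_A*n_B - n_A - n_B) / ((n_A+n_B)^2 * (n_A+n_B-1)) = 2000/900 = 2.2222.
        SD[R] = 1.4907.
Step 4: Continuity-corrected z = (R + 0.5 - E[R]) / SD[R] = (5 + 0.5 - 6.0000) / 1.4907 = -0.3354.
Step 5: Two-sided p-value via normal approximation = 2*(1 - Phi(|z|)) = 0.737316.
Step 6: alpha = 0.1. fail to reject H0.

R = 5, z = -0.3354, p = 0.737316, fail to reject H0.


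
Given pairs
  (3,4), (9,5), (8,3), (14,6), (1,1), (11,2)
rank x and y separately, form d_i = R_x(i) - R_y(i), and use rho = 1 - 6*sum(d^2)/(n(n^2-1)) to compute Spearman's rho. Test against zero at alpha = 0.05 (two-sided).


Step 1: Rank x and y separately (midranks; no ties here).
rank(x): 3->2, 9->4, 8->3, 14->6, 1->1, 11->5
rank(y): 4->4, 5->5, 3->3, 6->6, 1->1, 2->2
Step 2: d_i = R_x(i) - R_y(i); compute d_i^2.
  (2-4)^2=4, (4-5)^2=1, (3-3)^2=0, (6-6)^2=0, (1-1)^2=0, (5-2)^2=9
sum(d^2) = 14.
Step 3: rho = 1 - 6*14 / (6*(6^2 - 1)) = 1 - 84/210 = 0.600000.
Step 4: Under H0, t = rho * sqrt((n-2)/(1-rho^2)) = 1.5000 ~ t(4).
Step 5: Two-sided p-value from the t-distribution with 4 df = 0.208000.
Step 6: alpha = 0.05. fail to reject H0.

rho = 0.6000, p = 0.208000, fail to reject H0 at alpha = 0.05.


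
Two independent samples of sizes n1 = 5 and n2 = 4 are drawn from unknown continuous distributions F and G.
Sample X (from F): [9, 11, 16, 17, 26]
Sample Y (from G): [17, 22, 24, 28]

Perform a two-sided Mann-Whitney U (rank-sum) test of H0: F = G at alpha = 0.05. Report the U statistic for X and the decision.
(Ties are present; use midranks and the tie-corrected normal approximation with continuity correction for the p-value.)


Step 1: Combine and sort all 9 observations; assign midranks.
sorted (value, group): (9,X), (11,X), (16,X), (17,X), (17,Y), (22,Y), (24,Y), (26,X), (28,Y)
ranks: 9->1, 11->2, 16->3, 17->4.5, 17->4.5, 22->6, 24->7, 26->8, 28->9
Step 2: Rank sum for X: R1 = 1 + 2 + 3 + 4.5 + 8 = 18.5.
Step 3: U_X = R1 - n1(n1+1)/2 = 18.5 - 5*6/2 = 18.5 - 15 = 3.5.
       U_Y = n1*n2 - U_X = 20 - 3.5 = 16.5.
Step 4: Ties are present, so use the tie-corrected normal approximation (with continuity correction) for the p-value.
Step 5: p-value = 0.139983; compare to alpha = 0.05. fail to reject H0.

U_X = 3.5, p = 0.139983, fail to reject H0 at alpha = 0.05.


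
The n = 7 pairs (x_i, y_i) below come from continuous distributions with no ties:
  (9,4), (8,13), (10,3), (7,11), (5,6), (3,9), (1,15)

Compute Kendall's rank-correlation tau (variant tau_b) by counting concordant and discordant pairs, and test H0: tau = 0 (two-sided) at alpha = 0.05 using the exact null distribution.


Step 1: Enumerate the 21 unordered pairs (i,j) with i<j and classify each by sign(x_j-x_i) * sign(y_j-y_i).
  (1,2):dx=-1,dy=+9->D; (1,3):dx=+1,dy=-1->D; (1,4):dx=-2,dy=+7->D; (1,5):dx=-4,dy=+2->D
  (1,6):dx=-6,dy=+5->D; (1,7):dx=-8,dy=+11->D; (2,3):dx=+2,dy=-10->D; (2,4):dx=-1,dy=-2->C
  (2,5):dx=-3,dy=-7->C; (2,6):dx=-5,dy=-4->C; (2,7):dx=-7,dy=+2->D; (3,4):dx=-3,dy=+8->D
  (3,5):dx=-5,dy=+3->D; (3,6):dx=-7,dy=+6->D; (3,7):dx=-9,dy=+12->D; (4,5):dx=-2,dy=-5->C
  (4,6):dx=-4,dy=-2->C; (4,7):dx=-6,dy=+4->D; (5,6):dx=-2,dy=+3->D; (5,7):dx=-4,dy=+9->D
  (6,7):dx=-2,dy=+6->D
Step 2: C = 5, D = 16, total pairs = 21.
Step 3: tau = (C - D)/(n(n-1)/2) = (5 - 16)/21 = -0.523810.
Step 4: Exact two-sided p-value (enumerate n! = 5040 permutations of y under H0): p = 0.136111.
Step 5: alpha = 0.05. fail to reject H0.

tau_b = -0.5238 (C=5, D=16), p = 0.136111, fail to reject H0.


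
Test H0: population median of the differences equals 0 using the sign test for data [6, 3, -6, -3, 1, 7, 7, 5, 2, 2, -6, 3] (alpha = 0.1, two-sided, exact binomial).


Step 1: Discard zero differences. Original n = 12; n_eff = number of nonzero differences = 12.
Nonzero differences (with sign): +6, +3, -6, -3, +1, +7, +7, +5, +2, +2, -6, +3
Step 2: Count signs: positive = 9, negative = 3.
Step 3: Under H0: P(positive) = 0.5, so the number of positives S ~ Bin(12, 0.5).
Step 4: Two-sided exact p-value = sum of Bin(12,0.5) probabilities at or below the observed probability = 0.145996.
Step 5: alpha = 0.1. fail to reject H0.

n_eff = 12, pos = 9, neg = 3, p = 0.145996, fail to reject H0.


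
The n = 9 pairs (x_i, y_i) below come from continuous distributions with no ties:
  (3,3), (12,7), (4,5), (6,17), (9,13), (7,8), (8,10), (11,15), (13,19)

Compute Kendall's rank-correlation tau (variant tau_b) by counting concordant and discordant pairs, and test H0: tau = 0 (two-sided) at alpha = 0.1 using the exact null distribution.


Step 1: Enumerate the 36 unordered pairs (i,j) with i<j and classify each by sign(x_j-x_i) * sign(y_j-y_i).
  (1,2):dx=+9,dy=+4->C; (1,3):dx=+1,dy=+2->C; (1,4):dx=+3,dy=+14->C; (1,5):dx=+6,dy=+10->C
  (1,6):dx=+4,dy=+5->C; (1,7):dx=+5,dy=+7->C; (1,8):dx=+8,dy=+12->C; (1,9):dx=+10,dy=+16->C
  (2,3):dx=-8,dy=-2->C; (2,4):dx=-6,dy=+10->D; (2,5):dx=-3,dy=+6->D; (2,6):dx=-5,dy=+1->D
  (2,7):dx=-4,dy=+3->D; (2,8):dx=-1,dy=+8->D; (2,9):dx=+1,dy=+12->C; (3,4):dx=+2,dy=+12->C
  (3,5):dx=+5,dy=+8->C; (3,6):dx=+3,dy=+3->C; (3,7):dx=+4,dy=+5->C; (3,8):dx=+7,dy=+10->C
  (3,9):dx=+9,dy=+14->C; (4,5):dx=+3,dy=-4->D; (4,6):dx=+1,dy=-9->D; (4,7):dx=+2,dy=-7->D
  (4,8):dx=+5,dy=-2->D; (4,9):dx=+7,dy=+2->C; (5,6):dx=-2,dy=-5->C; (5,7):dx=-1,dy=-3->C
  (5,8):dx=+2,dy=+2->C; (5,9):dx=+4,dy=+6->C; (6,7):dx=+1,dy=+2->C; (6,8):dx=+4,dy=+7->C
  (6,9):dx=+6,dy=+11->C; (7,8):dx=+3,dy=+5->C; (7,9):dx=+5,dy=+9->C; (8,9):dx=+2,dy=+4->C
Step 2: C = 27, D = 9, total pairs = 36.
Step 3: tau = (C - D)/(n(n-1)/2) = (27 - 9)/36 = 0.500000.
Step 4: Exact two-sided p-value (enumerate n! = 362880 permutations of y under H0): p = 0.075176.
Step 5: alpha = 0.1. reject H0.

tau_b = 0.5000 (C=27, D=9), p = 0.075176, reject H0.


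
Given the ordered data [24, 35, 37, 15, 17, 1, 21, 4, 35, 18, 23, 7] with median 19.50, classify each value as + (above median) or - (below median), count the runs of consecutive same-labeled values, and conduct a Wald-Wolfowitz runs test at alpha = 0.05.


Step 1: Compute median = 19.50; label A = above, B = below.
Labels in order: AAABBBABABAB  (n_A = 6, n_B = 6)
Step 2: Count runs R = 8.
Step 3: Under H0 (random ordering), E[R] = 2*n_A*n_B/(n_A+n_B) + 1 = 2*6*6/12 + 1 = 7.0000.
        Var[R] = 2*n_A*n_B*(2*n_A*n_B - n_A - n_B) / ((n_A+n_B)^2 * (n_A+n_B-1)) = 4320/1584 = 2.7273.
        SD[R] = 1.6514.
Step 4: Continuity-corrected z = (R - 0.5 - E[R]) / SD[R] = (8 - 0.5 - 7.0000) / 1.6514 = 0.3028.
Step 5: Two-sided p-value via normal approximation = 2*(1 - Phi(|z|)) = 0.762069.
Step 6: alpha = 0.05. fail to reject H0.

R = 8, z = 0.3028, p = 0.762069, fail to reject H0.


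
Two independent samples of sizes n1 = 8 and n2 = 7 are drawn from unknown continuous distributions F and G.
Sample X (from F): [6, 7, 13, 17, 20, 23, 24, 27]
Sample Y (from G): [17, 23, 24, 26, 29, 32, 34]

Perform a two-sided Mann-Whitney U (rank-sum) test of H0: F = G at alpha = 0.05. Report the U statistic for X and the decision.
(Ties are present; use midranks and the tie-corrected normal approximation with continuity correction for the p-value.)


Step 1: Combine and sort all 15 observations; assign midranks.
sorted (value, group): (6,X), (7,X), (13,X), (17,X), (17,Y), (20,X), (23,X), (23,Y), (24,X), (24,Y), (26,Y), (27,X), (29,Y), (32,Y), (34,Y)
ranks: 6->1, 7->2, 13->3, 17->4.5, 17->4.5, 20->6, 23->7.5, 23->7.5, 24->9.5, 24->9.5, 26->11, 27->12, 29->13, 32->14, 34->15
Step 2: Rank sum for X: R1 = 1 + 2 + 3 + 4.5 + 6 + 7.5 + 9.5 + 12 = 45.5.
Step 3: U_X = R1 - n1(n1+1)/2 = 45.5 - 8*9/2 = 45.5 - 36 = 9.5.
       U_Y = n1*n2 - U_X = 56 - 9.5 = 46.5.
Step 4: Ties are present, so use the tie-corrected normal approximation (with continuity correction) for the p-value.
Step 5: p-value = 0.036735; compare to alpha = 0.05. reject H0.

U_X = 9.5, p = 0.036735, reject H0 at alpha = 0.05.


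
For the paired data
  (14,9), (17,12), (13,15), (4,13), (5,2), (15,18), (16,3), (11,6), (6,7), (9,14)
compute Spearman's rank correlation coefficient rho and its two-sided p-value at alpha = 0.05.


Step 1: Rank x and y separately (midranks; no ties here).
rank(x): 14->7, 17->10, 13->6, 4->1, 5->2, 15->8, 16->9, 11->5, 6->3, 9->4
rank(y): 9->5, 12->6, 15->9, 13->7, 2->1, 18->10, 3->2, 6->3, 7->4, 14->8
Step 2: d_i = R_x(i) - R_y(i); compute d_i^2.
  (7-5)^2=4, (10-6)^2=16, (6-9)^2=9, (1-7)^2=36, (2-1)^2=1, (8-10)^2=4, (9-2)^2=49, (5-3)^2=4, (3-4)^2=1, (4-8)^2=16
sum(d^2) = 140.
Step 3: rho = 1 - 6*140 / (10*(10^2 - 1)) = 1 - 840/990 = 0.151515.
Step 4: Under H0, t = rho * sqrt((n-2)/(1-rho^2)) = 0.4336 ~ t(8).
Step 5: Two-sided p-value from the t-distribution with 8 df = 0.676065.
Step 6: alpha = 0.05. fail to reject H0.

rho = 0.1515, p = 0.676065, fail to reject H0 at alpha = 0.05.


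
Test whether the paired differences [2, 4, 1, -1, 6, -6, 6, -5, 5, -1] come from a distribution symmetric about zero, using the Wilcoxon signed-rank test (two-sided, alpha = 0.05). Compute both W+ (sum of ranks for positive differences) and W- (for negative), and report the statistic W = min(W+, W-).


Step 1: Drop any zero differences (none here) and take |d_i|.
|d| = [2, 4, 1, 1, 6, 6, 6, 5, 5, 1]
Step 2: Midrank |d_i| (ties get averaged ranks).
ranks: |2|->4, |4|->5, |1|->2, |1|->2, |6|->9, |6|->9, |6|->9, |5|->6.5, |5|->6.5, |1|->2
Step 3: Attach original signs; sum ranks with positive sign and with negative sign.
W+ = 4 + 5 + 2 + 9 + 9 + 6.5 = 35.5
W- = 2 + 9 + 6.5 + 2 = 19.5
(Check: W+ + W- = 55 should equal n(n+1)/2 = 55.)
Step 4: Test statistic W = min(W+, W-) = 19.5.
Step 5: Ties in |d|, so use the tie-corrected normal approximation.
        E[W] = n(n+1)/4 = 10*11/4 = 27.5.
        Tie groups: |d|=1 (t=3), |d|=5 (t=2), |d|=6 (t=3); sum(t^3 - t) = 54.
        Var[W] = n(n+1)(2n+1)/24 - sum(t^3-t)/48 = 2310/24 - 54/48 = 95.125.
        z = (W - E[W]) / sqrt(Var[W]) = (19.5 - 27.5) / 9.7532 = -0.8202.
        Two-sided p = 2*Phi(z) = 0.412077.
Step 6: alpha = 0.05. fail to reject H0.

W+ = 35.5, W- = 19.5, W = min = 19.5, p = 0.412077, fail to reject H0.


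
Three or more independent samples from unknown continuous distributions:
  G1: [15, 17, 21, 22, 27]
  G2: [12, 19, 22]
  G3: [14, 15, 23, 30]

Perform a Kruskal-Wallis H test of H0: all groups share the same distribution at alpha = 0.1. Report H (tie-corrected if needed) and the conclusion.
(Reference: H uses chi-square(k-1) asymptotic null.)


Step 1: Combine all N = 12 observations and assign midranks.
sorted (value, group, rank): (12,G2,1), (14,G3,2), (15,G1,3.5), (15,G3,3.5), (17,G1,5), (19,G2,6), (21,G1,7), (22,G1,8.5), (22,G2,8.5), (23,G3,10), (27,G1,11), (30,G3,12)
Step 2: Sum ranks within each group.
R_1 = 35 (n_1 = 5)
R_2 = 15.5 (n_2 = 3)
R_3 = 27.5 (n_3 = 4)
Step 3: H = 12/(N(N+1)) * sum(R_i^2/n_i) - 3(N+1)
     = 12/(12*13) * (35^2/5 + 15.5^2/3 + 27.5^2/4) - 3*13
     = 0.076923 * 514.146 - 39
     = 0.549679.
Step 4: Ties present; correction factor C = 1 - 12/(12^3 - 12) = 0.993007. Corrected H = 0.549679 / 0.993007 = 0.553550.
Step 5: Under H0, H ~ chi^2(2); p-value = 0.758225.
Step 6: alpha = 0.1. fail to reject H0.

H = 0.5536, df = 2, p = 0.758225, fail to reject H0.


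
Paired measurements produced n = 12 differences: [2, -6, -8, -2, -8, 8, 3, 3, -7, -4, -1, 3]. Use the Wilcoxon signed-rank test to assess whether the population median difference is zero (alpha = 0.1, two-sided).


Step 1: Drop any zero differences (none here) and take |d_i|.
|d| = [2, 6, 8, 2, 8, 8, 3, 3, 7, 4, 1, 3]
Step 2: Midrank |d_i| (ties get averaged ranks).
ranks: |2|->2.5, |6|->8, |8|->11, |2|->2.5, |8|->11, |8|->11, |3|->5, |3|->5, |7|->9, |4|->7, |1|->1, |3|->5
Step 3: Attach original signs; sum ranks with positive sign and with negative sign.
W+ = 2.5 + 11 + 5 + 5 + 5 = 28.5
W- = 8 + 11 + 2.5 + 11 + 9 + 7 + 1 = 49.5
(Check: W+ + W- = 78 should equal n(n+1)/2 = 78.)
Step 4: Test statistic W = min(W+, W-) = 28.5.
Step 5: Ties in |d|, so use the tie-corrected normal approximation.
        E[W] = n(n+1)/4 = 12*13/4 = 39.
        Tie groups: |d|=2 (t=2), |d|=3 (t=3), |d|=8 (t=3); sum(t^3 - t) = 54.
        Var[W] = n(n+1)(2n+1)/24 - sum(t^3-t)/48 = 3900/24 - 54/48 = 161.375.
        z = (W - E[W]) / sqrt(Var[W]) = (28.5 - 39) / 12.7033 = -0.8266.
        Two-sided p = 2*Phi(z) = 0.408490.
Step 6: alpha = 0.1. fail to reject H0.

W+ = 28.5, W- = 49.5, W = min = 28.5, p = 0.408490, fail to reject H0.


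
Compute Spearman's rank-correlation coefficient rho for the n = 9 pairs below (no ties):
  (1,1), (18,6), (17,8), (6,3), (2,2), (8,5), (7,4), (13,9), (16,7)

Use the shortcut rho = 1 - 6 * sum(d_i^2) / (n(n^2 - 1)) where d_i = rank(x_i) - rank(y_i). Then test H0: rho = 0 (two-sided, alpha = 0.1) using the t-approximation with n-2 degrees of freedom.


Step 1: Rank x and y separately (midranks; no ties here).
rank(x): 1->1, 18->9, 17->8, 6->3, 2->2, 8->5, 7->4, 13->6, 16->7
rank(y): 1->1, 6->6, 8->8, 3->3, 2->2, 5->5, 4->4, 9->9, 7->7
Step 2: d_i = R_x(i) - R_y(i); compute d_i^2.
  (1-1)^2=0, (9-6)^2=9, (8-8)^2=0, (3-3)^2=0, (2-2)^2=0, (5-5)^2=0, (4-4)^2=0, (6-9)^2=9, (7-7)^2=0
sum(d^2) = 18.
Step 3: rho = 1 - 6*18 / (9*(9^2 - 1)) = 1 - 108/720 = 0.850000.
Step 4: Under H0, t = rho * sqrt((n-2)/(1-rho^2)) = 4.2691 ~ t(7).
Step 5: Two-sided p-value from the t-distribution with 7 df = 0.003705.
Step 6: alpha = 0.1. reject H0.

rho = 0.8500, p = 0.003705, reject H0 at alpha = 0.1.


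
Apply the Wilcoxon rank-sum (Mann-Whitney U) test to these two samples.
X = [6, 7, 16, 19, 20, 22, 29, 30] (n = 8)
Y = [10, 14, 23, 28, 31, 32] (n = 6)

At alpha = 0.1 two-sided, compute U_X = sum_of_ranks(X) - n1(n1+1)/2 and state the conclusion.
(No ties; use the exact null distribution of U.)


Step 1: Combine and sort all 14 observations; assign midranks.
sorted (value, group): (6,X), (7,X), (10,Y), (14,Y), (16,X), (19,X), (20,X), (22,X), (23,Y), (28,Y), (29,X), (30,X), (31,Y), (32,Y)
ranks: 6->1, 7->2, 10->3, 14->4, 16->5, 19->6, 20->7, 22->8, 23->9, 28->10, 29->11, 30->12, 31->13, 32->14
Step 2: Rank sum for X: R1 = 1 + 2 + 5 + 6 + 7 + 8 + 11 + 12 = 52.
Step 3: U_X = R1 - n1(n1+1)/2 = 52 - 8*9/2 = 52 - 36 = 16.
       U_Y = n1*n2 - U_X = 48 - 16 = 32.
Step 4: No ties, so the exact null distribution of U (based on enumerating the C(14,8) = 3003 equally likely rank assignments) gives the two-sided p-value.
Step 5: p-value = 0.344988; compare to alpha = 0.1. fail to reject H0.

U_X = 16, p = 0.344988, fail to reject H0 at alpha = 0.1.


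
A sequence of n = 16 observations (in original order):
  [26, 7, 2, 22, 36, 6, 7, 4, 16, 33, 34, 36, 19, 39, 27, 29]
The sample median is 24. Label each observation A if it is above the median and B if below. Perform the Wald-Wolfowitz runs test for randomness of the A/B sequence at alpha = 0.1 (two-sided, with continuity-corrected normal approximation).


Step 1: Compute median = 24; label A = above, B = below.
Labels in order: ABBBABBBBAAABAAA  (n_A = 8, n_B = 8)
Step 2: Count runs R = 7.
Step 3: Under H0 (random ordering), E[R] = 2*n_A*n_B/(n_A+n_B) + 1 = 2*8*8/16 + 1 = 9.0000.
        Var[R] = 2*n_A*n_B*(2*n_A*n_B - n_A - n_B) / ((n_A+n_B)^2 * (n_A+n_B-1)) = 14336/3840 = 3.7333.
        SD[R] = 1.9322.
Step 4: Continuity-corrected z = (R + 0.5 - E[R]) / SD[R] = (7 + 0.5 - 9.0000) / 1.9322 = -0.7763.
Step 5: Two-sided p-value via normal approximation = 2*(1 - Phi(|z|)) = 0.437558.
Step 6: alpha = 0.1. fail to reject H0.

R = 7, z = -0.7763, p = 0.437558, fail to reject H0.


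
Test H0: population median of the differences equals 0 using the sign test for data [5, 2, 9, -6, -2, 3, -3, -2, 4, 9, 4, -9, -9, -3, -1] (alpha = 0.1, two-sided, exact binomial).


Step 1: Discard zero differences. Original n = 15; n_eff = number of nonzero differences = 15.
Nonzero differences (with sign): +5, +2, +9, -6, -2, +3, -3, -2, +4, +9, +4, -9, -9, -3, -1
Step 2: Count signs: positive = 7, negative = 8.
Step 3: Under H0: P(positive) = 0.5, so the number of positives S ~ Bin(15, 0.5).
Step 4: Two-sided exact p-value = sum of Bin(15,0.5) probabilities at or below the observed probability = 1.000000.
Step 5: alpha = 0.1. fail to reject H0.

n_eff = 15, pos = 7, neg = 8, p = 1.000000, fail to reject H0.


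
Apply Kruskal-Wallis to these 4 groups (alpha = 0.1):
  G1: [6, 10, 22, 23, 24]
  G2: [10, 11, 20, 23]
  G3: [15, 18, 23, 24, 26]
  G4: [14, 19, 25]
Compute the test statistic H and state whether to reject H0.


Step 1: Combine all N = 17 observations and assign midranks.
sorted (value, group, rank): (6,G1,1), (10,G1,2.5), (10,G2,2.5), (11,G2,4), (14,G4,5), (15,G3,6), (18,G3,7), (19,G4,8), (20,G2,9), (22,G1,10), (23,G1,12), (23,G2,12), (23,G3,12), (24,G1,14.5), (24,G3,14.5), (25,G4,16), (26,G3,17)
Step 2: Sum ranks within each group.
R_1 = 40 (n_1 = 5)
R_2 = 27.5 (n_2 = 4)
R_3 = 56.5 (n_3 = 5)
R_4 = 29 (n_4 = 3)
Step 3: H = 12/(N(N+1)) * sum(R_i^2/n_i) - 3(N+1)
     = 12/(17*18) * (40^2/5 + 27.5^2/4 + 56.5^2/5 + 29^2/3) - 3*18
     = 0.039216 * 1427.85 - 54
     = 1.993954.
Step 4: Ties present; correction factor C = 1 - 36/(17^3 - 17) = 0.992647. Corrected H = 1.993954 / 0.992647 = 2.008724.
Step 5: Under H0, H ~ chi^2(3); p-value = 0.570598.
Step 6: alpha = 0.1. fail to reject H0.

H = 2.0087, df = 3, p = 0.570598, fail to reject H0.


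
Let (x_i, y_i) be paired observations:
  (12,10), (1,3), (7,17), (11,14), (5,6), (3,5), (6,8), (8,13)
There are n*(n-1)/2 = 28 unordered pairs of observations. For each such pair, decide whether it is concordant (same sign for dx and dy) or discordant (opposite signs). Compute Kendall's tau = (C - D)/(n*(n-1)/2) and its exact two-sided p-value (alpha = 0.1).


Step 1: Enumerate the 28 unordered pairs (i,j) with i<j and classify each by sign(x_j-x_i) * sign(y_j-y_i).
  (1,2):dx=-11,dy=-7->C; (1,3):dx=-5,dy=+7->D; (1,4):dx=-1,dy=+4->D; (1,5):dx=-7,dy=-4->C
  (1,6):dx=-9,dy=-5->C; (1,7):dx=-6,dy=-2->C; (1,8):dx=-4,dy=+3->D; (2,3):dx=+6,dy=+14->C
  (2,4):dx=+10,dy=+11->C; (2,5):dx=+4,dy=+3->C; (2,6):dx=+2,dy=+2->C; (2,7):dx=+5,dy=+5->C
  (2,8):dx=+7,dy=+10->C; (3,4):dx=+4,dy=-3->D; (3,5):dx=-2,dy=-11->C; (3,6):dx=-4,dy=-12->C
  (3,7):dx=-1,dy=-9->C; (3,8):dx=+1,dy=-4->D; (4,5):dx=-6,dy=-8->C; (4,6):dx=-8,dy=-9->C
  (4,7):dx=-5,dy=-6->C; (4,8):dx=-3,dy=-1->C; (5,6):dx=-2,dy=-1->C; (5,7):dx=+1,dy=+2->C
  (5,8):dx=+3,dy=+7->C; (6,7):dx=+3,dy=+3->C; (6,8):dx=+5,dy=+8->C; (7,8):dx=+2,dy=+5->C
Step 2: C = 23, D = 5, total pairs = 28.
Step 3: tau = (C - D)/(n(n-1)/2) = (23 - 5)/28 = 0.642857.
Step 4: Exact two-sided p-value (enumerate n! = 40320 permutations of y under H0): p = 0.031151.
Step 5: alpha = 0.1. reject H0.

tau_b = 0.6429 (C=23, D=5), p = 0.031151, reject H0.


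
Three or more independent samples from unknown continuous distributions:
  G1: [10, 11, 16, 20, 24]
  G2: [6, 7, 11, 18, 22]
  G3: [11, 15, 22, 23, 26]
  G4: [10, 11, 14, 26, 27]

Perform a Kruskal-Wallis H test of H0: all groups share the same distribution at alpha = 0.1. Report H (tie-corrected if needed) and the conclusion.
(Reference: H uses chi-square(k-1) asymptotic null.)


Step 1: Combine all N = 20 observations and assign midranks.
sorted (value, group, rank): (6,G2,1), (7,G2,2), (10,G1,3.5), (10,G4,3.5), (11,G1,6.5), (11,G2,6.5), (11,G3,6.5), (11,G4,6.5), (14,G4,9), (15,G3,10), (16,G1,11), (18,G2,12), (20,G1,13), (22,G2,14.5), (22,G3,14.5), (23,G3,16), (24,G1,17), (26,G3,18.5), (26,G4,18.5), (27,G4,20)
Step 2: Sum ranks within each group.
R_1 = 51 (n_1 = 5)
R_2 = 36 (n_2 = 5)
R_3 = 65.5 (n_3 = 5)
R_4 = 57.5 (n_4 = 5)
Step 3: H = 12/(N(N+1)) * sum(R_i^2/n_i) - 3(N+1)
     = 12/(20*21) * (51^2/5 + 36^2/5 + 65.5^2/5 + 57.5^2/5) - 3*21
     = 0.028571 * 2298.7 - 63
     = 2.677143.
Step 4: Ties present; correction factor C = 1 - 78/(20^3 - 20) = 0.990226. Corrected H = 2.677143 / 0.990226 = 2.703569.
Step 5: Under H0, H ~ chi^2(3); p-value = 0.439621.
Step 6: alpha = 0.1. fail to reject H0.

H = 2.7036, df = 3, p = 0.439621, fail to reject H0.


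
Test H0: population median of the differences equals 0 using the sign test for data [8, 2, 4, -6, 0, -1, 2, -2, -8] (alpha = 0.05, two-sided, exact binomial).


Step 1: Discard zero differences. Original n = 9; n_eff = number of nonzero differences = 8.
Nonzero differences (with sign): +8, +2, +4, -6, -1, +2, -2, -8
Step 2: Count signs: positive = 4, negative = 4.
Step 3: Under H0: P(positive) = 0.5, so the number of positives S ~ Bin(8, 0.5).
Step 4: Two-sided exact p-value = sum of Bin(8,0.5) probabilities at or below the observed probability = 1.000000.
Step 5: alpha = 0.05. fail to reject H0.

n_eff = 8, pos = 4, neg = 4, p = 1.000000, fail to reject H0.


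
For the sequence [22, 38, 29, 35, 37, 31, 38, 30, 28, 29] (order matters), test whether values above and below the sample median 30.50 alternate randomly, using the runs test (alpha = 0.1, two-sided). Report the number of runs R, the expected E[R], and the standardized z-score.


Step 1: Compute median = 30.50; label A = above, B = below.
Labels in order: BABAAAABBB  (n_A = 5, n_B = 5)
Step 2: Count runs R = 5.
Step 3: Under H0 (random ordering), E[R] = 2*n_A*n_B/(n_A+n_B) + 1 = 2*5*5/10 + 1 = 6.0000.
        Var[R] = 2*n_A*n_B*(2*n_A*n_B - n_A - n_B) / ((n_A+n_B)^2 * (n_A+n_B-1)) = 2000/900 = 2.2222.
        SD[R] = 1.4907.
Step 4: Continuity-corrected z = (R + 0.5 - E[R]) / SD[R] = (5 + 0.5 - 6.0000) / 1.4907 = -0.3354.
Step 5: Two-sided p-value via normal approximation = 2*(1 - Phi(|z|)) = 0.737316.
Step 6: alpha = 0.1. fail to reject H0.

R = 5, z = -0.3354, p = 0.737316, fail to reject H0.


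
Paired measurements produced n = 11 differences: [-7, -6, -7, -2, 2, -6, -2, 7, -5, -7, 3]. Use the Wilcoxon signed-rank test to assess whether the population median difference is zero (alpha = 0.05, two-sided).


Step 1: Drop any zero differences (none here) and take |d_i|.
|d| = [7, 6, 7, 2, 2, 6, 2, 7, 5, 7, 3]
Step 2: Midrank |d_i| (ties get averaged ranks).
ranks: |7|->9.5, |6|->6.5, |7|->9.5, |2|->2, |2|->2, |6|->6.5, |2|->2, |7|->9.5, |5|->5, |7|->9.5, |3|->4
Step 3: Attach original signs; sum ranks with positive sign and with negative sign.
W+ = 2 + 9.5 + 4 = 15.5
W- = 9.5 + 6.5 + 9.5 + 2 + 6.5 + 2 + 5 + 9.5 = 50.5
(Check: W+ + W- = 66 should equal n(n+1)/2 = 66.)
Step 4: Test statistic W = min(W+, W-) = 15.5.
Step 5: Ties in |d|, so use the tie-corrected normal approximation.
        E[W] = n(n+1)/4 = 11*12/4 = 33.
        Tie groups: |d|=2 (t=3), |d|=6 (t=2), |d|=7 (t=4); sum(t^3 - t) = 90.
        Var[W] = n(n+1)(2n+1)/24 - sum(t^3-t)/48 = 3036/24 - 90/48 = 124.625.
        z = (W - E[W]) / sqrt(Var[W]) = (15.5 - 33) / 11.1636 = -1.5676.
        Two-sided p = 2*Phi(z) = 0.116974.
Step 6: alpha = 0.05. fail to reject H0.

W+ = 15.5, W- = 50.5, W = min = 15.5, p = 0.116974, fail to reject H0.


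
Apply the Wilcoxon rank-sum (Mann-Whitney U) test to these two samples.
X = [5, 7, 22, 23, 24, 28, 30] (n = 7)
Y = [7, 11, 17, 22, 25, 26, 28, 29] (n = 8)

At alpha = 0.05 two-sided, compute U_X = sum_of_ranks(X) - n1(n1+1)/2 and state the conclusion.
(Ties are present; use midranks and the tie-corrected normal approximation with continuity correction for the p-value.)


Step 1: Combine and sort all 15 observations; assign midranks.
sorted (value, group): (5,X), (7,X), (7,Y), (11,Y), (17,Y), (22,X), (22,Y), (23,X), (24,X), (25,Y), (26,Y), (28,X), (28,Y), (29,Y), (30,X)
ranks: 5->1, 7->2.5, 7->2.5, 11->4, 17->5, 22->6.5, 22->6.5, 23->8, 24->9, 25->10, 26->11, 28->12.5, 28->12.5, 29->14, 30->15
Step 2: Rank sum for X: R1 = 1 + 2.5 + 6.5 + 8 + 9 + 12.5 + 15 = 54.5.
Step 3: U_X = R1 - n1(n1+1)/2 = 54.5 - 7*8/2 = 54.5 - 28 = 26.5.
       U_Y = n1*n2 - U_X = 56 - 26.5 = 29.5.
Step 4: Ties are present, so use the tie-corrected normal approximation (with continuity correction) for the p-value.
Step 5: p-value = 0.907622; compare to alpha = 0.05. fail to reject H0.

U_X = 26.5, p = 0.907622, fail to reject H0 at alpha = 0.05.


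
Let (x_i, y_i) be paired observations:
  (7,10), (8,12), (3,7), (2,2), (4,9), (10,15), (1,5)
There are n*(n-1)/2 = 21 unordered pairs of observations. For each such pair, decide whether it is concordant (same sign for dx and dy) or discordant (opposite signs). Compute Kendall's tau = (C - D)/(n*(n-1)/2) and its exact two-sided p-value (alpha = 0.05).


Step 1: Enumerate the 21 unordered pairs (i,j) with i<j and classify each by sign(x_j-x_i) * sign(y_j-y_i).
  (1,2):dx=+1,dy=+2->C; (1,3):dx=-4,dy=-3->C; (1,4):dx=-5,dy=-8->C; (1,5):dx=-3,dy=-1->C
  (1,6):dx=+3,dy=+5->C; (1,7):dx=-6,dy=-5->C; (2,3):dx=-5,dy=-5->C; (2,4):dx=-6,dy=-10->C
  (2,5):dx=-4,dy=-3->C; (2,6):dx=+2,dy=+3->C; (2,7):dx=-7,dy=-7->C; (3,4):dx=-1,dy=-5->C
  (3,5):dx=+1,dy=+2->C; (3,6):dx=+7,dy=+8->C; (3,7):dx=-2,dy=-2->C; (4,5):dx=+2,dy=+7->C
  (4,6):dx=+8,dy=+13->C; (4,7):dx=-1,dy=+3->D; (5,6):dx=+6,dy=+6->C; (5,7):dx=-3,dy=-4->C
  (6,7):dx=-9,dy=-10->C
Step 2: C = 20, D = 1, total pairs = 21.
Step 3: tau = (C - D)/(n(n-1)/2) = (20 - 1)/21 = 0.904762.
Step 4: Exact two-sided p-value (enumerate n! = 5040 permutations of y under H0): p = 0.002778.
Step 5: alpha = 0.05. reject H0.

tau_b = 0.9048 (C=20, D=1), p = 0.002778, reject H0.


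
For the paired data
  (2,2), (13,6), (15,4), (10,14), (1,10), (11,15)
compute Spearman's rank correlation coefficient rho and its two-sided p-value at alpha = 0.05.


Step 1: Rank x and y separately (midranks; no ties here).
rank(x): 2->2, 13->5, 15->6, 10->3, 1->1, 11->4
rank(y): 2->1, 6->3, 4->2, 14->5, 10->4, 15->6
Step 2: d_i = R_x(i) - R_y(i); compute d_i^2.
  (2-1)^2=1, (5-3)^2=4, (6-2)^2=16, (3-5)^2=4, (1-4)^2=9, (4-6)^2=4
sum(d^2) = 38.
Step 3: rho = 1 - 6*38 / (6*(6^2 - 1)) = 1 - 228/210 = -0.085714.
Step 4: Under H0, t = rho * sqrt((n-2)/(1-rho^2)) = -0.1721 ~ t(4).
Step 5: Two-sided p-value from the t-distribution with 4 df = 0.871743.
Step 6: alpha = 0.05. fail to reject H0.

rho = -0.0857, p = 0.871743, fail to reject H0 at alpha = 0.05.


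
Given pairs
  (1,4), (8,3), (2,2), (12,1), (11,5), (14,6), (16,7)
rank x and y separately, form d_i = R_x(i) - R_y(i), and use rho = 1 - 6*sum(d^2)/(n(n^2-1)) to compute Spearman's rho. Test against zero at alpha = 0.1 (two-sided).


Step 1: Rank x and y separately (midranks; no ties here).
rank(x): 1->1, 8->3, 2->2, 12->5, 11->4, 14->6, 16->7
rank(y): 4->4, 3->3, 2->2, 1->1, 5->5, 6->6, 7->7
Step 2: d_i = R_x(i) - R_y(i); compute d_i^2.
  (1-4)^2=9, (3-3)^2=0, (2-2)^2=0, (5-1)^2=16, (4-5)^2=1, (6-6)^2=0, (7-7)^2=0
sum(d^2) = 26.
Step 3: rho = 1 - 6*26 / (7*(7^2 - 1)) = 1 - 156/336 = 0.535714.
Step 4: Under H0, t = rho * sqrt((n-2)/(1-rho^2)) = 1.4186 ~ t(5).
Step 5: Two-sided p-value from the t-distribution with 5 df = 0.215217.
Step 6: alpha = 0.1. fail to reject H0.

rho = 0.5357, p = 0.215217, fail to reject H0 at alpha = 0.1.


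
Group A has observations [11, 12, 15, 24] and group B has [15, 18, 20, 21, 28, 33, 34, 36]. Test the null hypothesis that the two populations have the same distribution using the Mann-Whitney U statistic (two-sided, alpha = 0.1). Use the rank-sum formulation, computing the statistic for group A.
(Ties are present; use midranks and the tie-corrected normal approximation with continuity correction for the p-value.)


Step 1: Combine and sort all 12 observations; assign midranks.
sorted (value, group): (11,X), (12,X), (15,X), (15,Y), (18,Y), (20,Y), (21,Y), (24,X), (28,Y), (33,Y), (34,Y), (36,Y)
ranks: 11->1, 12->2, 15->3.5, 15->3.5, 18->5, 20->6, 21->7, 24->8, 28->9, 33->10, 34->11, 36->12
Step 2: Rank sum for X: R1 = 1 + 2 + 3.5 + 8 = 14.5.
Step 3: U_X = R1 - n1(n1+1)/2 = 14.5 - 4*5/2 = 14.5 - 10 = 4.5.
       U_Y = n1*n2 - U_X = 32 - 4.5 = 27.5.
Step 4: Ties are present, so use the tie-corrected normal approximation (with continuity correction) for the p-value.
Step 5: p-value = 0.061271; compare to alpha = 0.1. reject H0.

U_X = 4.5, p = 0.061271, reject H0 at alpha = 0.1.
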